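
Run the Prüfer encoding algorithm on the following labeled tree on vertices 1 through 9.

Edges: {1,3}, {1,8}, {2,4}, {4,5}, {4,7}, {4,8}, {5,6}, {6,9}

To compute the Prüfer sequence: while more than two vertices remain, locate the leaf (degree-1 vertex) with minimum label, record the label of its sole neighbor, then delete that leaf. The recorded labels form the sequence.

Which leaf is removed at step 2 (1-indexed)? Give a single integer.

Answer: 3

Derivation:
Step 1: current leaves = {2,3,7,9}. Remove leaf 2 (neighbor: 4).
Step 2: current leaves = {3,7,9}. Remove leaf 3 (neighbor: 1).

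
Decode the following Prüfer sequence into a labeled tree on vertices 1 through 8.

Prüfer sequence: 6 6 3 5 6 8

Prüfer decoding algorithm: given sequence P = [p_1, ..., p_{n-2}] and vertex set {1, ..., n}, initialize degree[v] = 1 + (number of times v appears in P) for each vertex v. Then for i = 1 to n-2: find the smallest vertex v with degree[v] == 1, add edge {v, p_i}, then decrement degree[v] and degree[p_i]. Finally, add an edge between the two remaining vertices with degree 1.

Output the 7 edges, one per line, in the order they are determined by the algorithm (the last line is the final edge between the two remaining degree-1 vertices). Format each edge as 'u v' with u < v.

Answer: 1 6
2 6
3 4
3 5
5 6
6 8
7 8

Derivation:
Initial degrees: {1:1, 2:1, 3:2, 4:1, 5:2, 6:4, 7:1, 8:2}
Step 1: smallest deg-1 vertex = 1, p_1 = 6. Add edge {1,6}. Now deg[1]=0, deg[6]=3.
Step 2: smallest deg-1 vertex = 2, p_2 = 6. Add edge {2,6}. Now deg[2]=0, deg[6]=2.
Step 3: smallest deg-1 vertex = 4, p_3 = 3. Add edge {3,4}. Now deg[4]=0, deg[3]=1.
Step 4: smallest deg-1 vertex = 3, p_4 = 5. Add edge {3,5}. Now deg[3]=0, deg[5]=1.
Step 5: smallest deg-1 vertex = 5, p_5 = 6. Add edge {5,6}. Now deg[5]=0, deg[6]=1.
Step 6: smallest deg-1 vertex = 6, p_6 = 8. Add edge {6,8}. Now deg[6]=0, deg[8]=1.
Final: two remaining deg-1 vertices are 7, 8. Add edge {7,8}.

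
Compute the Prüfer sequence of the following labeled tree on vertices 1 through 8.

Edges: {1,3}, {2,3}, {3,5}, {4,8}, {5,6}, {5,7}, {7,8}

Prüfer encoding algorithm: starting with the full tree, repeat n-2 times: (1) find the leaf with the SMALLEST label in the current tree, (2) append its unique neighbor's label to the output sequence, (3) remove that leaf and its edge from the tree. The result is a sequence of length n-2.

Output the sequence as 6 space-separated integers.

Step 1: leaves = {1,2,4,6}. Remove smallest leaf 1, emit neighbor 3.
Step 2: leaves = {2,4,6}. Remove smallest leaf 2, emit neighbor 3.
Step 3: leaves = {3,4,6}. Remove smallest leaf 3, emit neighbor 5.
Step 4: leaves = {4,6}. Remove smallest leaf 4, emit neighbor 8.
Step 5: leaves = {6,8}. Remove smallest leaf 6, emit neighbor 5.
Step 6: leaves = {5,8}. Remove smallest leaf 5, emit neighbor 7.
Done: 2 vertices remain (7, 8). Sequence = [3 3 5 8 5 7]

Answer: 3 3 5 8 5 7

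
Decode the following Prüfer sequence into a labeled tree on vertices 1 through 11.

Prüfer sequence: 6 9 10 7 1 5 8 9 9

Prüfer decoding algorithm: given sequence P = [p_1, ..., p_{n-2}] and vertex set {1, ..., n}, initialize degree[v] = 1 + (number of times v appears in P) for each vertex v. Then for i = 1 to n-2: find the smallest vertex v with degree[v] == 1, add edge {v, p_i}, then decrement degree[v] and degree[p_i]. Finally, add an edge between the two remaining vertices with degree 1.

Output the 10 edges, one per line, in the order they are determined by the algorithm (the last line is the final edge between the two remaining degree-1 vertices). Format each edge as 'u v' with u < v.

Initial degrees: {1:2, 2:1, 3:1, 4:1, 5:2, 6:2, 7:2, 8:2, 9:4, 10:2, 11:1}
Step 1: smallest deg-1 vertex = 2, p_1 = 6. Add edge {2,6}. Now deg[2]=0, deg[6]=1.
Step 2: smallest deg-1 vertex = 3, p_2 = 9. Add edge {3,9}. Now deg[3]=0, deg[9]=3.
Step 3: smallest deg-1 vertex = 4, p_3 = 10. Add edge {4,10}. Now deg[4]=0, deg[10]=1.
Step 4: smallest deg-1 vertex = 6, p_4 = 7. Add edge {6,7}. Now deg[6]=0, deg[7]=1.
Step 5: smallest deg-1 vertex = 7, p_5 = 1. Add edge {1,7}. Now deg[7]=0, deg[1]=1.
Step 6: smallest deg-1 vertex = 1, p_6 = 5. Add edge {1,5}. Now deg[1]=0, deg[5]=1.
Step 7: smallest deg-1 vertex = 5, p_7 = 8. Add edge {5,8}. Now deg[5]=0, deg[8]=1.
Step 8: smallest deg-1 vertex = 8, p_8 = 9. Add edge {8,9}. Now deg[8]=0, deg[9]=2.
Step 9: smallest deg-1 vertex = 10, p_9 = 9. Add edge {9,10}. Now deg[10]=0, deg[9]=1.
Final: two remaining deg-1 vertices are 9, 11. Add edge {9,11}.

Answer: 2 6
3 9
4 10
6 7
1 7
1 5
5 8
8 9
9 10
9 11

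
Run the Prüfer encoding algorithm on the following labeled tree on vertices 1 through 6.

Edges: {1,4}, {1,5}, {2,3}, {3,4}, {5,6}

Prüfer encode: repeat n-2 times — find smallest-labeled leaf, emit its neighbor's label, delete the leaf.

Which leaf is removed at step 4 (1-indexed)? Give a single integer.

Answer: 1

Derivation:
Step 1: current leaves = {2,6}. Remove leaf 2 (neighbor: 3).
Step 2: current leaves = {3,6}. Remove leaf 3 (neighbor: 4).
Step 3: current leaves = {4,6}. Remove leaf 4 (neighbor: 1).
Step 4: current leaves = {1,6}. Remove leaf 1 (neighbor: 5).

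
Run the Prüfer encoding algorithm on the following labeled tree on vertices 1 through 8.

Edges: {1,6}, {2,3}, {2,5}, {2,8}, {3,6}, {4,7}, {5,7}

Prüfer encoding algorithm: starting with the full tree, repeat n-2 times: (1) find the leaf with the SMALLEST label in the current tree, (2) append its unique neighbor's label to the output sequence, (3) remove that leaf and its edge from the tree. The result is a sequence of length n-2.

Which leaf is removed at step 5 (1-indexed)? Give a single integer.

Answer: 7

Derivation:
Step 1: current leaves = {1,4,8}. Remove leaf 1 (neighbor: 6).
Step 2: current leaves = {4,6,8}. Remove leaf 4 (neighbor: 7).
Step 3: current leaves = {6,7,8}. Remove leaf 6 (neighbor: 3).
Step 4: current leaves = {3,7,8}. Remove leaf 3 (neighbor: 2).
Step 5: current leaves = {7,8}. Remove leaf 7 (neighbor: 5).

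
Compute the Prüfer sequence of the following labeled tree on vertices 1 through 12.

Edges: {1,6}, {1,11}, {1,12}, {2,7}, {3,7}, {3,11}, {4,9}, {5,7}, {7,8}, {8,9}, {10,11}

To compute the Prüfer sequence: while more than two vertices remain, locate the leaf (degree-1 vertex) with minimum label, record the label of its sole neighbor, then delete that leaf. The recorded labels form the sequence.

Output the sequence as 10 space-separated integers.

Step 1: leaves = {2,4,5,6,10,12}. Remove smallest leaf 2, emit neighbor 7.
Step 2: leaves = {4,5,6,10,12}. Remove smallest leaf 4, emit neighbor 9.
Step 3: leaves = {5,6,9,10,12}. Remove smallest leaf 5, emit neighbor 7.
Step 4: leaves = {6,9,10,12}. Remove smallest leaf 6, emit neighbor 1.
Step 5: leaves = {9,10,12}. Remove smallest leaf 9, emit neighbor 8.
Step 6: leaves = {8,10,12}. Remove smallest leaf 8, emit neighbor 7.
Step 7: leaves = {7,10,12}. Remove smallest leaf 7, emit neighbor 3.
Step 8: leaves = {3,10,12}. Remove smallest leaf 3, emit neighbor 11.
Step 9: leaves = {10,12}. Remove smallest leaf 10, emit neighbor 11.
Step 10: leaves = {11,12}. Remove smallest leaf 11, emit neighbor 1.
Done: 2 vertices remain (1, 12). Sequence = [7 9 7 1 8 7 3 11 11 1]

Answer: 7 9 7 1 8 7 3 11 11 1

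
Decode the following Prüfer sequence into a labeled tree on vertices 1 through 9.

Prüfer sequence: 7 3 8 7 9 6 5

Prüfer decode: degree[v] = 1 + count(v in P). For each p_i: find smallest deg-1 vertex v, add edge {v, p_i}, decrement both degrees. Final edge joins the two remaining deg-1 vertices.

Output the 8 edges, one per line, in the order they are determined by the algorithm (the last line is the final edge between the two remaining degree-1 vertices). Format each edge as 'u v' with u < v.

Initial degrees: {1:1, 2:1, 3:2, 4:1, 5:2, 6:2, 7:3, 8:2, 9:2}
Step 1: smallest deg-1 vertex = 1, p_1 = 7. Add edge {1,7}. Now deg[1]=0, deg[7]=2.
Step 2: smallest deg-1 vertex = 2, p_2 = 3. Add edge {2,3}. Now deg[2]=0, deg[3]=1.
Step 3: smallest deg-1 vertex = 3, p_3 = 8. Add edge {3,8}. Now deg[3]=0, deg[8]=1.
Step 4: smallest deg-1 vertex = 4, p_4 = 7. Add edge {4,7}. Now deg[4]=0, deg[7]=1.
Step 5: smallest deg-1 vertex = 7, p_5 = 9. Add edge {7,9}. Now deg[7]=0, deg[9]=1.
Step 6: smallest deg-1 vertex = 8, p_6 = 6. Add edge {6,8}. Now deg[8]=0, deg[6]=1.
Step 7: smallest deg-1 vertex = 6, p_7 = 5. Add edge {5,6}. Now deg[6]=0, deg[5]=1.
Final: two remaining deg-1 vertices are 5, 9. Add edge {5,9}.

Answer: 1 7
2 3
3 8
4 7
7 9
6 8
5 6
5 9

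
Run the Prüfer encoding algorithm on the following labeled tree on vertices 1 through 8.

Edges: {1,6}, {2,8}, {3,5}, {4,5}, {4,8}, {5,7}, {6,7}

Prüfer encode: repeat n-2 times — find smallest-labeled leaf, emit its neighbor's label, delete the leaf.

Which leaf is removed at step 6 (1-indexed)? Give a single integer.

Answer: 5

Derivation:
Step 1: current leaves = {1,2,3}. Remove leaf 1 (neighbor: 6).
Step 2: current leaves = {2,3,6}. Remove leaf 2 (neighbor: 8).
Step 3: current leaves = {3,6,8}. Remove leaf 3 (neighbor: 5).
Step 4: current leaves = {6,8}. Remove leaf 6 (neighbor: 7).
Step 5: current leaves = {7,8}. Remove leaf 7 (neighbor: 5).
Step 6: current leaves = {5,8}. Remove leaf 5 (neighbor: 4).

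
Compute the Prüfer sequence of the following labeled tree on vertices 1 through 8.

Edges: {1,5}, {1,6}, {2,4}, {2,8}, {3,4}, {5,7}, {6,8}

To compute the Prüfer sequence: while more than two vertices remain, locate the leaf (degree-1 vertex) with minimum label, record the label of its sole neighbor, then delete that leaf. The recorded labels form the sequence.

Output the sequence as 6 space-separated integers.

Step 1: leaves = {3,7}. Remove smallest leaf 3, emit neighbor 4.
Step 2: leaves = {4,7}. Remove smallest leaf 4, emit neighbor 2.
Step 3: leaves = {2,7}. Remove smallest leaf 2, emit neighbor 8.
Step 4: leaves = {7,8}. Remove smallest leaf 7, emit neighbor 5.
Step 5: leaves = {5,8}. Remove smallest leaf 5, emit neighbor 1.
Step 6: leaves = {1,8}. Remove smallest leaf 1, emit neighbor 6.
Done: 2 vertices remain (6, 8). Sequence = [4 2 8 5 1 6]

Answer: 4 2 8 5 1 6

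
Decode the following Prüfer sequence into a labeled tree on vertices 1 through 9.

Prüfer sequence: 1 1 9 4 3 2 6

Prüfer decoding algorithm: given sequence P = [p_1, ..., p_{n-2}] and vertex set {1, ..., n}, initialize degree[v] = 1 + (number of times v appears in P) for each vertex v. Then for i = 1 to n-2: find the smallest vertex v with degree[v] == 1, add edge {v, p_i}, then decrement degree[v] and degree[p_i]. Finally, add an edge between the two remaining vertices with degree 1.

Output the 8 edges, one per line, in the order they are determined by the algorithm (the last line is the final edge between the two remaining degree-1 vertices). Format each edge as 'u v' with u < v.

Initial degrees: {1:3, 2:2, 3:2, 4:2, 5:1, 6:2, 7:1, 8:1, 9:2}
Step 1: smallest deg-1 vertex = 5, p_1 = 1. Add edge {1,5}. Now deg[5]=0, deg[1]=2.
Step 2: smallest deg-1 vertex = 7, p_2 = 1. Add edge {1,7}. Now deg[7]=0, deg[1]=1.
Step 3: smallest deg-1 vertex = 1, p_3 = 9. Add edge {1,9}. Now deg[1]=0, deg[9]=1.
Step 4: smallest deg-1 vertex = 8, p_4 = 4. Add edge {4,8}. Now deg[8]=0, deg[4]=1.
Step 5: smallest deg-1 vertex = 4, p_5 = 3. Add edge {3,4}. Now deg[4]=0, deg[3]=1.
Step 6: smallest deg-1 vertex = 3, p_6 = 2. Add edge {2,3}. Now deg[3]=0, deg[2]=1.
Step 7: smallest deg-1 vertex = 2, p_7 = 6. Add edge {2,6}. Now deg[2]=0, deg[6]=1.
Final: two remaining deg-1 vertices are 6, 9. Add edge {6,9}.

Answer: 1 5
1 7
1 9
4 8
3 4
2 3
2 6
6 9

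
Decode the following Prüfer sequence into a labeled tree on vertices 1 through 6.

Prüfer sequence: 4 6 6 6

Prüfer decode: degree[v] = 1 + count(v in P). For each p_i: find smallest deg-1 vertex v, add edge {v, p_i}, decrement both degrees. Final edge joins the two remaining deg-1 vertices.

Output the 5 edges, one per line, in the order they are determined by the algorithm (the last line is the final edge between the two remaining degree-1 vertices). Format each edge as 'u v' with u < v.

Answer: 1 4
2 6
3 6
4 6
5 6

Derivation:
Initial degrees: {1:1, 2:1, 3:1, 4:2, 5:1, 6:4}
Step 1: smallest deg-1 vertex = 1, p_1 = 4. Add edge {1,4}. Now deg[1]=0, deg[4]=1.
Step 2: smallest deg-1 vertex = 2, p_2 = 6. Add edge {2,6}. Now deg[2]=0, deg[6]=3.
Step 3: smallest deg-1 vertex = 3, p_3 = 6. Add edge {3,6}. Now deg[3]=0, deg[6]=2.
Step 4: smallest deg-1 vertex = 4, p_4 = 6. Add edge {4,6}. Now deg[4]=0, deg[6]=1.
Final: two remaining deg-1 vertices are 5, 6. Add edge {5,6}.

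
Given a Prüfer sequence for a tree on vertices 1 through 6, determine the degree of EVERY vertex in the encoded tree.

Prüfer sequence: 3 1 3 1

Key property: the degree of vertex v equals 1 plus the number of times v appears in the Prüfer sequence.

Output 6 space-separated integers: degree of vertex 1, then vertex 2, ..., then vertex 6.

Answer: 3 1 3 1 1 1

Derivation:
p_1 = 3: count[3] becomes 1
p_2 = 1: count[1] becomes 1
p_3 = 3: count[3] becomes 2
p_4 = 1: count[1] becomes 2
Degrees (1 + count): deg[1]=1+2=3, deg[2]=1+0=1, deg[3]=1+2=3, deg[4]=1+0=1, deg[5]=1+0=1, deg[6]=1+0=1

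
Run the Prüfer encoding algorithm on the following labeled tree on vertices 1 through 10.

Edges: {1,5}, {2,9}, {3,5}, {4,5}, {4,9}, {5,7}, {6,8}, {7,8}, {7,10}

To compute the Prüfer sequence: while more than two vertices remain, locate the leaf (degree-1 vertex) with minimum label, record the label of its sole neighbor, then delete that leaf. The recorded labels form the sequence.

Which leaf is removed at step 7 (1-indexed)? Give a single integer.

Step 1: current leaves = {1,2,3,6,10}. Remove leaf 1 (neighbor: 5).
Step 2: current leaves = {2,3,6,10}. Remove leaf 2 (neighbor: 9).
Step 3: current leaves = {3,6,9,10}. Remove leaf 3 (neighbor: 5).
Step 4: current leaves = {6,9,10}. Remove leaf 6 (neighbor: 8).
Step 5: current leaves = {8,9,10}. Remove leaf 8 (neighbor: 7).
Step 6: current leaves = {9,10}. Remove leaf 9 (neighbor: 4).
Step 7: current leaves = {4,10}. Remove leaf 4 (neighbor: 5).

Answer: 4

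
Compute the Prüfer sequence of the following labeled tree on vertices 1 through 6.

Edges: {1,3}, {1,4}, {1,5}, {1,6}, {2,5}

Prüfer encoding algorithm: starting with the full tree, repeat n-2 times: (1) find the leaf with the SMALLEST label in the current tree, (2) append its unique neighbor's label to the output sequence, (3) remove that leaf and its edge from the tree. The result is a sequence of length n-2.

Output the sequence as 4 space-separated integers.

Answer: 5 1 1 1

Derivation:
Step 1: leaves = {2,3,4,6}. Remove smallest leaf 2, emit neighbor 5.
Step 2: leaves = {3,4,5,6}. Remove smallest leaf 3, emit neighbor 1.
Step 3: leaves = {4,5,6}. Remove smallest leaf 4, emit neighbor 1.
Step 4: leaves = {5,6}. Remove smallest leaf 5, emit neighbor 1.
Done: 2 vertices remain (1, 6). Sequence = [5 1 1 1]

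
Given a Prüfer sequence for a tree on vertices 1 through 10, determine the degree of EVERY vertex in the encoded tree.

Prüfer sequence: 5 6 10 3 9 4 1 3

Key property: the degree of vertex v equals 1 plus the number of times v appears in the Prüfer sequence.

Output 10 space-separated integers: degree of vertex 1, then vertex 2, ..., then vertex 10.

p_1 = 5: count[5] becomes 1
p_2 = 6: count[6] becomes 1
p_3 = 10: count[10] becomes 1
p_4 = 3: count[3] becomes 1
p_5 = 9: count[9] becomes 1
p_6 = 4: count[4] becomes 1
p_7 = 1: count[1] becomes 1
p_8 = 3: count[3] becomes 2
Degrees (1 + count): deg[1]=1+1=2, deg[2]=1+0=1, deg[3]=1+2=3, deg[4]=1+1=2, deg[5]=1+1=2, deg[6]=1+1=2, deg[7]=1+0=1, deg[8]=1+0=1, deg[9]=1+1=2, deg[10]=1+1=2

Answer: 2 1 3 2 2 2 1 1 2 2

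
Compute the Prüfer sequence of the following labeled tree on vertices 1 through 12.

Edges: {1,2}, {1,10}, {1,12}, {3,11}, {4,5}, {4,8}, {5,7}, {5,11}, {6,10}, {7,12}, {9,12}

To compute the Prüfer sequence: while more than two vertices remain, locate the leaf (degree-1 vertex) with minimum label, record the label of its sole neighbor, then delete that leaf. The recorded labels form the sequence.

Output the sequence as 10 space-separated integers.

Answer: 1 11 10 4 5 12 1 12 5 7

Derivation:
Step 1: leaves = {2,3,6,8,9}. Remove smallest leaf 2, emit neighbor 1.
Step 2: leaves = {3,6,8,9}. Remove smallest leaf 3, emit neighbor 11.
Step 3: leaves = {6,8,9,11}. Remove smallest leaf 6, emit neighbor 10.
Step 4: leaves = {8,9,10,11}. Remove smallest leaf 8, emit neighbor 4.
Step 5: leaves = {4,9,10,11}. Remove smallest leaf 4, emit neighbor 5.
Step 6: leaves = {9,10,11}. Remove smallest leaf 9, emit neighbor 12.
Step 7: leaves = {10,11}. Remove smallest leaf 10, emit neighbor 1.
Step 8: leaves = {1,11}. Remove smallest leaf 1, emit neighbor 12.
Step 9: leaves = {11,12}. Remove smallest leaf 11, emit neighbor 5.
Step 10: leaves = {5,12}. Remove smallest leaf 5, emit neighbor 7.
Done: 2 vertices remain (7, 12). Sequence = [1 11 10 4 5 12 1 12 5 7]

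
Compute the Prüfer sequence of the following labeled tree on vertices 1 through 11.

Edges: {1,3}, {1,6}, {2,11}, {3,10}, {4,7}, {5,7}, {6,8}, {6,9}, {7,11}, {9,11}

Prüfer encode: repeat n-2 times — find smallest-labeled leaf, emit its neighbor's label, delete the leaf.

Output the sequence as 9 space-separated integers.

Answer: 11 7 7 11 6 3 1 6 9

Derivation:
Step 1: leaves = {2,4,5,8,10}. Remove smallest leaf 2, emit neighbor 11.
Step 2: leaves = {4,5,8,10}. Remove smallest leaf 4, emit neighbor 7.
Step 3: leaves = {5,8,10}. Remove smallest leaf 5, emit neighbor 7.
Step 4: leaves = {7,8,10}. Remove smallest leaf 7, emit neighbor 11.
Step 5: leaves = {8,10,11}. Remove smallest leaf 8, emit neighbor 6.
Step 6: leaves = {10,11}. Remove smallest leaf 10, emit neighbor 3.
Step 7: leaves = {3,11}. Remove smallest leaf 3, emit neighbor 1.
Step 8: leaves = {1,11}. Remove smallest leaf 1, emit neighbor 6.
Step 9: leaves = {6,11}. Remove smallest leaf 6, emit neighbor 9.
Done: 2 vertices remain (9, 11). Sequence = [11 7 7 11 6 3 1 6 9]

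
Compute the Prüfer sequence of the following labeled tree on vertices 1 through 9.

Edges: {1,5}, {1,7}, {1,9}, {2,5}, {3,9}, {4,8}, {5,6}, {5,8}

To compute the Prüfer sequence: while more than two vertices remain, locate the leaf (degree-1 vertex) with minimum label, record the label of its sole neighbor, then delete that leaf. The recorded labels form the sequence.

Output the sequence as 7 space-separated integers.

Step 1: leaves = {2,3,4,6,7}. Remove smallest leaf 2, emit neighbor 5.
Step 2: leaves = {3,4,6,7}. Remove smallest leaf 3, emit neighbor 9.
Step 3: leaves = {4,6,7,9}. Remove smallest leaf 4, emit neighbor 8.
Step 4: leaves = {6,7,8,9}. Remove smallest leaf 6, emit neighbor 5.
Step 5: leaves = {7,8,9}. Remove smallest leaf 7, emit neighbor 1.
Step 6: leaves = {8,9}. Remove smallest leaf 8, emit neighbor 5.
Step 7: leaves = {5,9}. Remove smallest leaf 5, emit neighbor 1.
Done: 2 vertices remain (1, 9). Sequence = [5 9 8 5 1 5 1]

Answer: 5 9 8 5 1 5 1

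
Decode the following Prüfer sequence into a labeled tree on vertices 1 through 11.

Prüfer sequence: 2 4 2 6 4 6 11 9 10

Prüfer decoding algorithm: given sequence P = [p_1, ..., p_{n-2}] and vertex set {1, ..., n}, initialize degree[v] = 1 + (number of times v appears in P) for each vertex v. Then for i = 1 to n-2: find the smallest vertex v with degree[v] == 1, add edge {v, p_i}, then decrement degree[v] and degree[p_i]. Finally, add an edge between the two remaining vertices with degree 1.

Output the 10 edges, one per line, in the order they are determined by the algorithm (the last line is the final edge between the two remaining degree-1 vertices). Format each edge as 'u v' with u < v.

Initial degrees: {1:1, 2:3, 3:1, 4:3, 5:1, 6:3, 7:1, 8:1, 9:2, 10:2, 11:2}
Step 1: smallest deg-1 vertex = 1, p_1 = 2. Add edge {1,2}. Now deg[1]=0, deg[2]=2.
Step 2: smallest deg-1 vertex = 3, p_2 = 4. Add edge {3,4}. Now deg[3]=0, deg[4]=2.
Step 3: smallest deg-1 vertex = 5, p_3 = 2. Add edge {2,5}. Now deg[5]=0, deg[2]=1.
Step 4: smallest deg-1 vertex = 2, p_4 = 6. Add edge {2,6}. Now deg[2]=0, deg[6]=2.
Step 5: smallest deg-1 vertex = 7, p_5 = 4. Add edge {4,7}. Now deg[7]=0, deg[4]=1.
Step 6: smallest deg-1 vertex = 4, p_6 = 6. Add edge {4,6}. Now deg[4]=0, deg[6]=1.
Step 7: smallest deg-1 vertex = 6, p_7 = 11. Add edge {6,11}. Now deg[6]=0, deg[11]=1.
Step 8: smallest deg-1 vertex = 8, p_8 = 9. Add edge {8,9}. Now deg[8]=0, deg[9]=1.
Step 9: smallest deg-1 vertex = 9, p_9 = 10. Add edge {9,10}. Now deg[9]=0, deg[10]=1.
Final: two remaining deg-1 vertices are 10, 11. Add edge {10,11}.

Answer: 1 2
3 4
2 5
2 6
4 7
4 6
6 11
8 9
9 10
10 11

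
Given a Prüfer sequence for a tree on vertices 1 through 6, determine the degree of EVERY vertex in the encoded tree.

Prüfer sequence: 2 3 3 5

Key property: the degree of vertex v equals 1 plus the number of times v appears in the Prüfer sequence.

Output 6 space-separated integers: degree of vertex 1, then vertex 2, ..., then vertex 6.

p_1 = 2: count[2] becomes 1
p_2 = 3: count[3] becomes 1
p_3 = 3: count[3] becomes 2
p_4 = 5: count[5] becomes 1
Degrees (1 + count): deg[1]=1+0=1, deg[2]=1+1=2, deg[3]=1+2=3, deg[4]=1+0=1, deg[5]=1+1=2, deg[6]=1+0=1

Answer: 1 2 3 1 2 1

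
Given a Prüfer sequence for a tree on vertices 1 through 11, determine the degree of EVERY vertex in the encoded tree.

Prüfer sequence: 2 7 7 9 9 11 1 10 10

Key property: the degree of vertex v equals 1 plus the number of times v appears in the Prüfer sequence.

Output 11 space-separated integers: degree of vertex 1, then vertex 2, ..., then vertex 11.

p_1 = 2: count[2] becomes 1
p_2 = 7: count[7] becomes 1
p_3 = 7: count[7] becomes 2
p_4 = 9: count[9] becomes 1
p_5 = 9: count[9] becomes 2
p_6 = 11: count[11] becomes 1
p_7 = 1: count[1] becomes 1
p_8 = 10: count[10] becomes 1
p_9 = 10: count[10] becomes 2
Degrees (1 + count): deg[1]=1+1=2, deg[2]=1+1=2, deg[3]=1+0=1, deg[4]=1+0=1, deg[5]=1+0=1, deg[6]=1+0=1, deg[7]=1+2=3, deg[8]=1+0=1, deg[9]=1+2=3, deg[10]=1+2=3, deg[11]=1+1=2

Answer: 2 2 1 1 1 1 3 1 3 3 2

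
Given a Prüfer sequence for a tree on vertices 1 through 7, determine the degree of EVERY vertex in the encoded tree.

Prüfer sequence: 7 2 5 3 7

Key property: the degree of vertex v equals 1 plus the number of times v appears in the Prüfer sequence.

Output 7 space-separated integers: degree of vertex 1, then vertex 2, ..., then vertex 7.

p_1 = 7: count[7] becomes 1
p_2 = 2: count[2] becomes 1
p_3 = 5: count[5] becomes 1
p_4 = 3: count[3] becomes 1
p_5 = 7: count[7] becomes 2
Degrees (1 + count): deg[1]=1+0=1, deg[2]=1+1=2, deg[3]=1+1=2, deg[4]=1+0=1, deg[5]=1+1=2, deg[6]=1+0=1, deg[7]=1+2=3

Answer: 1 2 2 1 2 1 3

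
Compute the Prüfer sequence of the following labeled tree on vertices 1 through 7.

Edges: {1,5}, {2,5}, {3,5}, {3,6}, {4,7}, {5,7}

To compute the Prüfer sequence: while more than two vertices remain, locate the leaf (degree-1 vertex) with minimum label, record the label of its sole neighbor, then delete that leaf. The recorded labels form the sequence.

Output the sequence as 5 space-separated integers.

Answer: 5 5 7 3 5

Derivation:
Step 1: leaves = {1,2,4,6}. Remove smallest leaf 1, emit neighbor 5.
Step 2: leaves = {2,4,6}. Remove smallest leaf 2, emit neighbor 5.
Step 3: leaves = {4,6}. Remove smallest leaf 4, emit neighbor 7.
Step 4: leaves = {6,7}. Remove smallest leaf 6, emit neighbor 3.
Step 5: leaves = {3,7}. Remove smallest leaf 3, emit neighbor 5.
Done: 2 vertices remain (5, 7). Sequence = [5 5 7 3 5]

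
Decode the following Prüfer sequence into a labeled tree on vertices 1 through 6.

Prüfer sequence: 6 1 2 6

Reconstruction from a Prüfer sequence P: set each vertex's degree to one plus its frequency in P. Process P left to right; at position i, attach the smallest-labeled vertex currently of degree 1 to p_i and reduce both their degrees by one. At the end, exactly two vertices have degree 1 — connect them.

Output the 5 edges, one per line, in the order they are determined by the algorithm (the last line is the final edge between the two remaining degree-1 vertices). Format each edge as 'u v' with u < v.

Answer: 3 6
1 4
1 2
2 6
5 6

Derivation:
Initial degrees: {1:2, 2:2, 3:1, 4:1, 5:1, 6:3}
Step 1: smallest deg-1 vertex = 3, p_1 = 6. Add edge {3,6}. Now deg[3]=0, deg[6]=2.
Step 2: smallest deg-1 vertex = 4, p_2 = 1. Add edge {1,4}. Now deg[4]=0, deg[1]=1.
Step 3: smallest deg-1 vertex = 1, p_3 = 2. Add edge {1,2}. Now deg[1]=0, deg[2]=1.
Step 4: smallest deg-1 vertex = 2, p_4 = 6. Add edge {2,6}. Now deg[2]=0, deg[6]=1.
Final: two remaining deg-1 vertices are 5, 6. Add edge {5,6}.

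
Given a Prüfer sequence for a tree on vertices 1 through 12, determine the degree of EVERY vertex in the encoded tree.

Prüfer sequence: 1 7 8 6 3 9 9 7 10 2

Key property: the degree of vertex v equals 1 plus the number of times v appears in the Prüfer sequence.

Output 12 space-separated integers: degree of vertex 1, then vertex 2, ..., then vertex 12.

Answer: 2 2 2 1 1 2 3 2 3 2 1 1

Derivation:
p_1 = 1: count[1] becomes 1
p_2 = 7: count[7] becomes 1
p_3 = 8: count[8] becomes 1
p_4 = 6: count[6] becomes 1
p_5 = 3: count[3] becomes 1
p_6 = 9: count[9] becomes 1
p_7 = 9: count[9] becomes 2
p_8 = 7: count[7] becomes 2
p_9 = 10: count[10] becomes 1
p_10 = 2: count[2] becomes 1
Degrees (1 + count): deg[1]=1+1=2, deg[2]=1+1=2, deg[3]=1+1=2, deg[4]=1+0=1, deg[5]=1+0=1, deg[6]=1+1=2, deg[7]=1+2=3, deg[8]=1+1=2, deg[9]=1+2=3, deg[10]=1+1=2, deg[11]=1+0=1, deg[12]=1+0=1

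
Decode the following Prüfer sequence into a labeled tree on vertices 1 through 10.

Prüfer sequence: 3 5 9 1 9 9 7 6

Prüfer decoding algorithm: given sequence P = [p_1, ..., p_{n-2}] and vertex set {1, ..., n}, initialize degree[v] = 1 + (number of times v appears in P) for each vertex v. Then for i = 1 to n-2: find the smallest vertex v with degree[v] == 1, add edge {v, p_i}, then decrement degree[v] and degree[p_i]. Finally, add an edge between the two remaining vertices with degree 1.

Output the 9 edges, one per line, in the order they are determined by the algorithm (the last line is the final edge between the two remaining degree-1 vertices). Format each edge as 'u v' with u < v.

Initial degrees: {1:2, 2:1, 3:2, 4:1, 5:2, 6:2, 7:2, 8:1, 9:4, 10:1}
Step 1: smallest deg-1 vertex = 2, p_1 = 3. Add edge {2,3}. Now deg[2]=0, deg[3]=1.
Step 2: smallest deg-1 vertex = 3, p_2 = 5. Add edge {3,5}. Now deg[3]=0, deg[5]=1.
Step 3: smallest deg-1 vertex = 4, p_3 = 9. Add edge {4,9}. Now deg[4]=0, deg[9]=3.
Step 4: smallest deg-1 vertex = 5, p_4 = 1. Add edge {1,5}. Now deg[5]=0, deg[1]=1.
Step 5: smallest deg-1 vertex = 1, p_5 = 9. Add edge {1,9}. Now deg[1]=0, deg[9]=2.
Step 6: smallest deg-1 vertex = 8, p_6 = 9. Add edge {8,9}. Now deg[8]=0, deg[9]=1.
Step 7: smallest deg-1 vertex = 9, p_7 = 7. Add edge {7,9}. Now deg[9]=0, deg[7]=1.
Step 8: smallest deg-1 vertex = 7, p_8 = 6. Add edge {6,7}. Now deg[7]=0, deg[6]=1.
Final: two remaining deg-1 vertices are 6, 10. Add edge {6,10}.

Answer: 2 3
3 5
4 9
1 5
1 9
8 9
7 9
6 7
6 10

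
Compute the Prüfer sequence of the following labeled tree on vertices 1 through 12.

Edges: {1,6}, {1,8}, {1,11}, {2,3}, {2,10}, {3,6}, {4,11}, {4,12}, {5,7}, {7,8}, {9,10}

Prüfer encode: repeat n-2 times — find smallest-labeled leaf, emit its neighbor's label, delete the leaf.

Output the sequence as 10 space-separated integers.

Step 1: leaves = {5,9,12}. Remove smallest leaf 5, emit neighbor 7.
Step 2: leaves = {7,9,12}. Remove smallest leaf 7, emit neighbor 8.
Step 3: leaves = {8,9,12}. Remove smallest leaf 8, emit neighbor 1.
Step 4: leaves = {9,12}. Remove smallest leaf 9, emit neighbor 10.
Step 5: leaves = {10,12}. Remove smallest leaf 10, emit neighbor 2.
Step 6: leaves = {2,12}. Remove smallest leaf 2, emit neighbor 3.
Step 7: leaves = {3,12}. Remove smallest leaf 3, emit neighbor 6.
Step 8: leaves = {6,12}. Remove smallest leaf 6, emit neighbor 1.
Step 9: leaves = {1,12}. Remove smallest leaf 1, emit neighbor 11.
Step 10: leaves = {11,12}. Remove smallest leaf 11, emit neighbor 4.
Done: 2 vertices remain (4, 12). Sequence = [7 8 1 10 2 3 6 1 11 4]

Answer: 7 8 1 10 2 3 6 1 11 4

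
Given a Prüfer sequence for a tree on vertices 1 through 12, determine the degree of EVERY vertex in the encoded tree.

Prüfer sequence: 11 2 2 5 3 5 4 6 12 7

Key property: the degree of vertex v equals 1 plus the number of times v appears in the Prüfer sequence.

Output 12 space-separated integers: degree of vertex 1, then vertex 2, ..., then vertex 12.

p_1 = 11: count[11] becomes 1
p_2 = 2: count[2] becomes 1
p_3 = 2: count[2] becomes 2
p_4 = 5: count[5] becomes 1
p_5 = 3: count[3] becomes 1
p_6 = 5: count[5] becomes 2
p_7 = 4: count[4] becomes 1
p_8 = 6: count[6] becomes 1
p_9 = 12: count[12] becomes 1
p_10 = 7: count[7] becomes 1
Degrees (1 + count): deg[1]=1+0=1, deg[2]=1+2=3, deg[3]=1+1=2, deg[4]=1+1=2, deg[5]=1+2=3, deg[6]=1+1=2, deg[7]=1+1=2, deg[8]=1+0=1, deg[9]=1+0=1, deg[10]=1+0=1, deg[11]=1+1=2, deg[12]=1+1=2

Answer: 1 3 2 2 3 2 2 1 1 1 2 2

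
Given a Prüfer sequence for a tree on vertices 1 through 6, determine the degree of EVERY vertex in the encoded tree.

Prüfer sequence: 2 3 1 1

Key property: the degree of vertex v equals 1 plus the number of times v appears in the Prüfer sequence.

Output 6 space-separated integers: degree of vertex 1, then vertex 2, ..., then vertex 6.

p_1 = 2: count[2] becomes 1
p_2 = 3: count[3] becomes 1
p_3 = 1: count[1] becomes 1
p_4 = 1: count[1] becomes 2
Degrees (1 + count): deg[1]=1+2=3, deg[2]=1+1=2, deg[3]=1+1=2, deg[4]=1+0=1, deg[5]=1+0=1, deg[6]=1+0=1

Answer: 3 2 2 1 1 1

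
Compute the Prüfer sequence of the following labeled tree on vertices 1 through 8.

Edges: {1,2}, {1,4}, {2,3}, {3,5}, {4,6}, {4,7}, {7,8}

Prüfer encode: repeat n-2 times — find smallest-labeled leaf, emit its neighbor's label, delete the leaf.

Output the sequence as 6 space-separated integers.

Answer: 3 2 1 4 4 7

Derivation:
Step 1: leaves = {5,6,8}. Remove smallest leaf 5, emit neighbor 3.
Step 2: leaves = {3,6,8}. Remove smallest leaf 3, emit neighbor 2.
Step 3: leaves = {2,6,8}. Remove smallest leaf 2, emit neighbor 1.
Step 4: leaves = {1,6,8}. Remove smallest leaf 1, emit neighbor 4.
Step 5: leaves = {6,8}. Remove smallest leaf 6, emit neighbor 4.
Step 6: leaves = {4,8}. Remove smallest leaf 4, emit neighbor 7.
Done: 2 vertices remain (7, 8). Sequence = [3 2 1 4 4 7]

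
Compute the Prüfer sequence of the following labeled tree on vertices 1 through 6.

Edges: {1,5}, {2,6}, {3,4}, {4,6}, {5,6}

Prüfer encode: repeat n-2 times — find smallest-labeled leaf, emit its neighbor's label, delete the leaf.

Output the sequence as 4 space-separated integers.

Answer: 5 6 4 6

Derivation:
Step 1: leaves = {1,2,3}. Remove smallest leaf 1, emit neighbor 5.
Step 2: leaves = {2,3,5}. Remove smallest leaf 2, emit neighbor 6.
Step 3: leaves = {3,5}. Remove smallest leaf 3, emit neighbor 4.
Step 4: leaves = {4,5}. Remove smallest leaf 4, emit neighbor 6.
Done: 2 vertices remain (5, 6). Sequence = [5 6 4 6]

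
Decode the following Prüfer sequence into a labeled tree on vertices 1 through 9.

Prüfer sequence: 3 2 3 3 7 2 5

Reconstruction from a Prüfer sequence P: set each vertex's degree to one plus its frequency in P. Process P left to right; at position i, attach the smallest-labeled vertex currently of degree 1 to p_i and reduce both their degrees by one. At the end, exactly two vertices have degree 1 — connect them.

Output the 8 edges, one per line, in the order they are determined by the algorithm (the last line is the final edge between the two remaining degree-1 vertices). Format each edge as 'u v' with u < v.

Answer: 1 3
2 4
3 6
3 8
3 7
2 7
2 5
5 9

Derivation:
Initial degrees: {1:1, 2:3, 3:4, 4:1, 5:2, 6:1, 7:2, 8:1, 9:1}
Step 1: smallest deg-1 vertex = 1, p_1 = 3. Add edge {1,3}. Now deg[1]=0, deg[3]=3.
Step 2: smallest deg-1 vertex = 4, p_2 = 2. Add edge {2,4}. Now deg[4]=0, deg[2]=2.
Step 3: smallest deg-1 vertex = 6, p_3 = 3. Add edge {3,6}. Now deg[6]=0, deg[3]=2.
Step 4: smallest deg-1 vertex = 8, p_4 = 3. Add edge {3,8}. Now deg[8]=0, deg[3]=1.
Step 5: smallest deg-1 vertex = 3, p_5 = 7. Add edge {3,7}. Now deg[3]=0, deg[7]=1.
Step 6: smallest deg-1 vertex = 7, p_6 = 2. Add edge {2,7}. Now deg[7]=0, deg[2]=1.
Step 7: smallest deg-1 vertex = 2, p_7 = 5. Add edge {2,5}. Now deg[2]=0, deg[5]=1.
Final: two remaining deg-1 vertices are 5, 9. Add edge {5,9}.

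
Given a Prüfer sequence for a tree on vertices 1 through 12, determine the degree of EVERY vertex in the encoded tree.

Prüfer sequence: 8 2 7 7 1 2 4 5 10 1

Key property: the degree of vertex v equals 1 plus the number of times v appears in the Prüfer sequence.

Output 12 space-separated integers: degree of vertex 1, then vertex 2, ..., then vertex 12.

Answer: 3 3 1 2 2 1 3 2 1 2 1 1

Derivation:
p_1 = 8: count[8] becomes 1
p_2 = 2: count[2] becomes 1
p_3 = 7: count[7] becomes 1
p_4 = 7: count[7] becomes 2
p_5 = 1: count[1] becomes 1
p_6 = 2: count[2] becomes 2
p_7 = 4: count[4] becomes 1
p_8 = 5: count[5] becomes 1
p_9 = 10: count[10] becomes 1
p_10 = 1: count[1] becomes 2
Degrees (1 + count): deg[1]=1+2=3, deg[2]=1+2=3, deg[3]=1+0=1, deg[4]=1+1=2, deg[5]=1+1=2, deg[6]=1+0=1, deg[7]=1+2=3, deg[8]=1+1=2, deg[9]=1+0=1, deg[10]=1+1=2, deg[11]=1+0=1, deg[12]=1+0=1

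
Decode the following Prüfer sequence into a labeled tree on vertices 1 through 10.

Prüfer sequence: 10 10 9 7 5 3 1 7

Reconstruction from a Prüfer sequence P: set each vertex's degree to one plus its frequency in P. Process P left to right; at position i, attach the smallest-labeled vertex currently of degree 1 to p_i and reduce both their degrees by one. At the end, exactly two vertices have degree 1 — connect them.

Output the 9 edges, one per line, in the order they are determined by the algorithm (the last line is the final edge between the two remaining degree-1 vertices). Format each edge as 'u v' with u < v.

Answer: 2 10
4 10
6 9
7 8
5 9
3 5
1 3
1 7
7 10

Derivation:
Initial degrees: {1:2, 2:1, 3:2, 4:1, 5:2, 6:1, 7:3, 8:1, 9:2, 10:3}
Step 1: smallest deg-1 vertex = 2, p_1 = 10. Add edge {2,10}. Now deg[2]=0, deg[10]=2.
Step 2: smallest deg-1 vertex = 4, p_2 = 10. Add edge {4,10}. Now deg[4]=0, deg[10]=1.
Step 3: smallest deg-1 vertex = 6, p_3 = 9. Add edge {6,9}. Now deg[6]=0, deg[9]=1.
Step 4: smallest deg-1 vertex = 8, p_4 = 7. Add edge {7,8}. Now deg[8]=0, deg[7]=2.
Step 5: smallest deg-1 vertex = 9, p_5 = 5. Add edge {5,9}. Now deg[9]=0, deg[5]=1.
Step 6: smallest deg-1 vertex = 5, p_6 = 3. Add edge {3,5}. Now deg[5]=0, deg[3]=1.
Step 7: smallest deg-1 vertex = 3, p_7 = 1. Add edge {1,3}. Now deg[3]=0, deg[1]=1.
Step 8: smallest deg-1 vertex = 1, p_8 = 7. Add edge {1,7}. Now deg[1]=0, deg[7]=1.
Final: two remaining deg-1 vertices are 7, 10. Add edge {7,10}.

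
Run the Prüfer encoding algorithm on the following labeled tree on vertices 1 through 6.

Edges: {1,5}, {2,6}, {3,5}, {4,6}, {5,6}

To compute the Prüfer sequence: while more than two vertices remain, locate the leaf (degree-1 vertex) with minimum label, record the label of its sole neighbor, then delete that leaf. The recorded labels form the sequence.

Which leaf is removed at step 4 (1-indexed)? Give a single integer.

Step 1: current leaves = {1,2,3,4}. Remove leaf 1 (neighbor: 5).
Step 2: current leaves = {2,3,4}. Remove leaf 2 (neighbor: 6).
Step 3: current leaves = {3,4}. Remove leaf 3 (neighbor: 5).
Step 4: current leaves = {4,5}. Remove leaf 4 (neighbor: 6).

Answer: 4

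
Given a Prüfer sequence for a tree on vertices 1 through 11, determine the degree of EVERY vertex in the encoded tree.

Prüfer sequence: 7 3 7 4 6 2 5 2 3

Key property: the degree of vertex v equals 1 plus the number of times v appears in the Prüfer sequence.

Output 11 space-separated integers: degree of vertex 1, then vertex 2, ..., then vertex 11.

Answer: 1 3 3 2 2 2 3 1 1 1 1

Derivation:
p_1 = 7: count[7] becomes 1
p_2 = 3: count[3] becomes 1
p_3 = 7: count[7] becomes 2
p_4 = 4: count[4] becomes 1
p_5 = 6: count[6] becomes 1
p_6 = 2: count[2] becomes 1
p_7 = 5: count[5] becomes 1
p_8 = 2: count[2] becomes 2
p_9 = 3: count[3] becomes 2
Degrees (1 + count): deg[1]=1+0=1, deg[2]=1+2=3, deg[3]=1+2=3, deg[4]=1+1=2, deg[5]=1+1=2, deg[6]=1+1=2, deg[7]=1+2=3, deg[8]=1+0=1, deg[9]=1+0=1, deg[10]=1+0=1, deg[11]=1+0=1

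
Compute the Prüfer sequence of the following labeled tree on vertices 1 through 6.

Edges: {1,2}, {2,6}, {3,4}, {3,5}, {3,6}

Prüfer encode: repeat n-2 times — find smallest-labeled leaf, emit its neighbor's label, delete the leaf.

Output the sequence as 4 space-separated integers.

Step 1: leaves = {1,4,5}. Remove smallest leaf 1, emit neighbor 2.
Step 2: leaves = {2,4,5}. Remove smallest leaf 2, emit neighbor 6.
Step 3: leaves = {4,5,6}. Remove smallest leaf 4, emit neighbor 3.
Step 4: leaves = {5,6}. Remove smallest leaf 5, emit neighbor 3.
Done: 2 vertices remain (3, 6). Sequence = [2 6 3 3]

Answer: 2 6 3 3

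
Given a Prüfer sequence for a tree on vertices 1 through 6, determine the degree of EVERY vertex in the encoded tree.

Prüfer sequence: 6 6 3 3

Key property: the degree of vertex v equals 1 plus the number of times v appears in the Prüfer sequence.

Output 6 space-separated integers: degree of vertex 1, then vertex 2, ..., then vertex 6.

Answer: 1 1 3 1 1 3

Derivation:
p_1 = 6: count[6] becomes 1
p_2 = 6: count[6] becomes 2
p_3 = 3: count[3] becomes 1
p_4 = 3: count[3] becomes 2
Degrees (1 + count): deg[1]=1+0=1, deg[2]=1+0=1, deg[3]=1+2=3, deg[4]=1+0=1, deg[5]=1+0=1, deg[6]=1+2=3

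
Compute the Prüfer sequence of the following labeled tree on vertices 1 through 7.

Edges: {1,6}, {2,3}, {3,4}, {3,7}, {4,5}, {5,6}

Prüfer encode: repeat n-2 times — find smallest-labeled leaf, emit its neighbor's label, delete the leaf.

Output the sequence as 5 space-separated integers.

Answer: 6 3 5 4 3

Derivation:
Step 1: leaves = {1,2,7}. Remove smallest leaf 1, emit neighbor 6.
Step 2: leaves = {2,6,7}. Remove smallest leaf 2, emit neighbor 3.
Step 3: leaves = {6,7}. Remove smallest leaf 6, emit neighbor 5.
Step 4: leaves = {5,7}. Remove smallest leaf 5, emit neighbor 4.
Step 5: leaves = {4,7}. Remove smallest leaf 4, emit neighbor 3.
Done: 2 vertices remain (3, 7). Sequence = [6 3 5 4 3]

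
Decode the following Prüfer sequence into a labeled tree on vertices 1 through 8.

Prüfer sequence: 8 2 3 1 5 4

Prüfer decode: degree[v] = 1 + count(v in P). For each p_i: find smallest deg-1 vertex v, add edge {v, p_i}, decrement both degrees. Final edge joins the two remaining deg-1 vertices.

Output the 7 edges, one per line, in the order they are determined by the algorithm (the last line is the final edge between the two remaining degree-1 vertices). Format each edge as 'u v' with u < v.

Answer: 6 8
2 7
2 3
1 3
1 5
4 5
4 8

Derivation:
Initial degrees: {1:2, 2:2, 3:2, 4:2, 5:2, 6:1, 7:1, 8:2}
Step 1: smallest deg-1 vertex = 6, p_1 = 8. Add edge {6,8}. Now deg[6]=0, deg[8]=1.
Step 2: smallest deg-1 vertex = 7, p_2 = 2. Add edge {2,7}. Now deg[7]=0, deg[2]=1.
Step 3: smallest deg-1 vertex = 2, p_3 = 3. Add edge {2,3}. Now deg[2]=0, deg[3]=1.
Step 4: smallest deg-1 vertex = 3, p_4 = 1. Add edge {1,3}. Now deg[3]=0, deg[1]=1.
Step 5: smallest deg-1 vertex = 1, p_5 = 5. Add edge {1,5}. Now deg[1]=0, deg[5]=1.
Step 6: smallest deg-1 vertex = 5, p_6 = 4. Add edge {4,5}. Now deg[5]=0, deg[4]=1.
Final: two remaining deg-1 vertices are 4, 8. Add edge {4,8}.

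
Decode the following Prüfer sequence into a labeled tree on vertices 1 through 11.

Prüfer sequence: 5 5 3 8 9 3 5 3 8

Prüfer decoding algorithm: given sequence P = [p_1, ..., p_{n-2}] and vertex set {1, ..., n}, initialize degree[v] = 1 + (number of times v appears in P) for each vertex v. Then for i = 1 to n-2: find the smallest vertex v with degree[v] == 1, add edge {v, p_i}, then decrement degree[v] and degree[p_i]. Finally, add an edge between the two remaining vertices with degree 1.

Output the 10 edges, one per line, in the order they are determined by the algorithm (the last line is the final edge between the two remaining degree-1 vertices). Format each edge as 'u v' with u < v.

Answer: 1 5
2 5
3 4
6 8
7 9
3 9
5 10
3 5
3 8
8 11

Derivation:
Initial degrees: {1:1, 2:1, 3:4, 4:1, 5:4, 6:1, 7:1, 8:3, 9:2, 10:1, 11:1}
Step 1: smallest deg-1 vertex = 1, p_1 = 5. Add edge {1,5}. Now deg[1]=0, deg[5]=3.
Step 2: smallest deg-1 vertex = 2, p_2 = 5. Add edge {2,5}. Now deg[2]=0, deg[5]=2.
Step 3: smallest deg-1 vertex = 4, p_3 = 3. Add edge {3,4}. Now deg[4]=0, deg[3]=3.
Step 4: smallest deg-1 vertex = 6, p_4 = 8. Add edge {6,8}. Now deg[6]=0, deg[8]=2.
Step 5: smallest deg-1 vertex = 7, p_5 = 9. Add edge {7,9}. Now deg[7]=0, deg[9]=1.
Step 6: smallest deg-1 vertex = 9, p_6 = 3. Add edge {3,9}. Now deg[9]=0, deg[3]=2.
Step 7: smallest deg-1 vertex = 10, p_7 = 5. Add edge {5,10}. Now deg[10]=0, deg[5]=1.
Step 8: smallest deg-1 vertex = 5, p_8 = 3. Add edge {3,5}. Now deg[5]=0, deg[3]=1.
Step 9: smallest deg-1 vertex = 3, p_9 = 8. Add edge {3,8}. Now deg[3]=0, deg[8]=1.
Final: two remaining deg-1 vertices are 8, 11. Add edge {8,11}.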